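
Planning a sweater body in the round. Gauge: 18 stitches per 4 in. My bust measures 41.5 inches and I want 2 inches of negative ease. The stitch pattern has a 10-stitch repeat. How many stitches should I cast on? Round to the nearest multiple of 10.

Cast on 180 stitches.

Finished = 41.5 − 2 = 39.5 inches.
18 / 4 = 4.5 sts/in.
39.5 × 4.5 = 177.75 sts.
Nearest multiple of 10: 180.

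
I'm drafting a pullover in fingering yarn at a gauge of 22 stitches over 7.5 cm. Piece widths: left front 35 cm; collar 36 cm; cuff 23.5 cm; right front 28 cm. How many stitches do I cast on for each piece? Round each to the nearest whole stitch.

left front 103; collar 106; cuff 69; right front 82.

Rate = 22/7.5 = 2.933 sts per cm.
left front: 35 × 2.933 = 102.67 → 103.
collar: 36 × 2.933 = 105.60 → 106.
cuff: 23.5 × 2.933 = 68.93 → 69.
right front: 28 × 2.933 = 82.13 → 82.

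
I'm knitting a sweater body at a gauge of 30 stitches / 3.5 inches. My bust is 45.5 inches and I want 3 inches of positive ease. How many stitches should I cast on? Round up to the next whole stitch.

416 stitches.

Finished = 45.5 + 3 = 48.5 in.
30 / 3.5 = 8.571 sts per inch.
48.50 × 8.571 = 415.71 sts.
→ 416 sts.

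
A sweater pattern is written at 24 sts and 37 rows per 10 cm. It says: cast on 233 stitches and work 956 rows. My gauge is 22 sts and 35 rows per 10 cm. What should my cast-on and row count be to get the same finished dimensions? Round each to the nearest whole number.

Stitches: 233 × 22/24 = 213.58 → 214.
Rows: 956 × 35/37 = 904.32 → 904.

Cast on 214 stitches; work 904 rows.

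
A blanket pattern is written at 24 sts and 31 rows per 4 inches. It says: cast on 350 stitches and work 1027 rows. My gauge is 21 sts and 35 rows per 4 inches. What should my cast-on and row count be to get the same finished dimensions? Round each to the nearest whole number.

Cast on 306 stitches; work 1160 rows.

Stitches: 350 × 21/24 = 306.25 → 306.
Rows: 1027 × 35/31 = 1159.52 → 1160.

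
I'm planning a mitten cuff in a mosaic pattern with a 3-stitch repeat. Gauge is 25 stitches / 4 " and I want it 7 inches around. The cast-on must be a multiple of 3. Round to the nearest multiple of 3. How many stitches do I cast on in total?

25 / 4 = 6.25 sts per inch.
7 × 6.25 = 43.75 sts.
Nearest multiple of 3: 45.

45 stitches.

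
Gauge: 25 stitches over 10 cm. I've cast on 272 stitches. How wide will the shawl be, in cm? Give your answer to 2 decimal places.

25 stitches / 10 cm = 2.5 stitches per cm.
272 / 2.5 = 108.800 cm.

108.80 cm.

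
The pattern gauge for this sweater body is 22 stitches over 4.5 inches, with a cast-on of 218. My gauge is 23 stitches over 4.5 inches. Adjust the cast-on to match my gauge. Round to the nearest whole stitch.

228 stitches.

Scale factor = 23 / 22 = 1.045.
218 × 23 / 22 = 227.91 sts.
→ 228 sts.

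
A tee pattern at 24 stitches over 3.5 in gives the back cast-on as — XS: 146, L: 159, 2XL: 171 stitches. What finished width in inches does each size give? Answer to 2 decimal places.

24/3.5 = 6.857 sts per in.
XS: 146 / 6.857 = 21.292 → 21.29 in.
L: 159 / 6.857 = 23.188 → 23.19 in.
2XL: 171 / 6.857 = 24.938 → 24.94 in.

XS 21.29 inches; L 23.19 inches; 2XL 24.94 inches.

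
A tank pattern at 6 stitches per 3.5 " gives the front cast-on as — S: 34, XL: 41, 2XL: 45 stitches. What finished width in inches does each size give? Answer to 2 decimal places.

S 19.83 inches; XL 23.92 inches; 2XL 26.25 inches.

6/3.5 = 1.714 sts per in.
S: 34 / 1.714 = 19.833 → 19.83 in.
XL: 41 / 1.714 = 23.917 → 23.92 in.
2XL: 45 / 1.714 = 26.250 → 26.25 in.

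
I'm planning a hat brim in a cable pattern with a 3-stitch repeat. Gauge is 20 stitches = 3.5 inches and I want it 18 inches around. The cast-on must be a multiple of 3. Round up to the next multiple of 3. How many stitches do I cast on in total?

105 stitches.

20 / 3.5 = 5.714 sts per inch.
18 × 5.714 = 102.86 sts.
Next multiple of 3: 105.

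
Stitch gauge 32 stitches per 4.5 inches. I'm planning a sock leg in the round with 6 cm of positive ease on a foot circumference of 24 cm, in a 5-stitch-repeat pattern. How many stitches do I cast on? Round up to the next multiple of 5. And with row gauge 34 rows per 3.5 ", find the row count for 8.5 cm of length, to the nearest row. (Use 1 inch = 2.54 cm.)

Cast on 85 stitches; work 33 rows.

Finished = 24 + 6 = 30 cm.
30 cm × 1/2.54 = 11.81 inches.
32/4.5 = 7.111 sts per in; 11.81 × 7.111 = 83.99 sts.
Next multiple of 5 → 85.
8.5 cm = 3.35 inches; × 9.714 = 32.51 → 33 rows.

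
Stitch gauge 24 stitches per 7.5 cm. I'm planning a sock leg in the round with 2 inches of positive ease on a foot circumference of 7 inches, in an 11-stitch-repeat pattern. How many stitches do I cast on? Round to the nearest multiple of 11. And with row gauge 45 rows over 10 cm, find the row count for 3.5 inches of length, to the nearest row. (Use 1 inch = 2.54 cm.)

Cast on 77 stitches; work 40 rows.

Finished = 7 + 2 = 9 inches.
9 inches × 2.54 = 22.86 cm.
24/7.5 = 3.2 sts per cm; 22.86 × 3.2 = 73.15 sts.
Nearest multiple of 11 → 77.
3.5 inches = 8.89 cm; × 4.5 = 40.01 → 40 rows.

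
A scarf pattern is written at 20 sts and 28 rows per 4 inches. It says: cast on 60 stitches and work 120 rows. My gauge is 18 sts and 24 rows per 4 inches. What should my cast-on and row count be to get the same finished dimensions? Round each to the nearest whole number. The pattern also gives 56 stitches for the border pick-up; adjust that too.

Cast on 54 stitches; work 103 rows; border pick-up 50 stitches.

Stitches: 60 × 18/20 = 54.00 → 54.
Rows: 120 × 24/28 = 102.86 → 103.
border pick-up: 56 × 18/20 = 50.40 → 50.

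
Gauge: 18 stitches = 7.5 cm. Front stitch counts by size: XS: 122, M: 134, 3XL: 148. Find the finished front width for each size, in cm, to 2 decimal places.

18/7.5 = 2.4 sts per cm.
XS: 122 / 2.4 = 50.833 → 50.83 cm.
M: 134 / 2.4 = 55.833 → 55.83 cm.
3XL: 148 / 2.4 = 61.667 → 61.67 cm.

XS 50.83 cm; M 55.83 cm; 3XL 61.67 cm.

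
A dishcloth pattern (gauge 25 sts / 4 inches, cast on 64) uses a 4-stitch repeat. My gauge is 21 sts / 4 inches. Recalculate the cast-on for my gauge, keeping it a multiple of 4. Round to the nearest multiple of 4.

64 × 21 / 25 = 53.76.
Nearest multiple of 4: 52.

CO 52 sts.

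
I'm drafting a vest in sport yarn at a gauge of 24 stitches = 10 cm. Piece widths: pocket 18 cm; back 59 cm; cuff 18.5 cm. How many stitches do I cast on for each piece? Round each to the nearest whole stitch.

pocket 43; back 142; cuff 44.

Rate = 24/10 = 2.4 sts per cm.
pocket: 18 × 2.4 = 43.20 → 43.
back: 59 × 2.4 = 141.60 → 142.
cuff: 18.5 × 2.4 = 44.40 → 44.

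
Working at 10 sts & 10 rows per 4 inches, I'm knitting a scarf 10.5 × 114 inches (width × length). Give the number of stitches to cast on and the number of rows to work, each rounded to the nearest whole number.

Cast on 26 stitches and work 285 rows.

Stitch gauge = 10/4 = 2.5 sts/in; 10.5 × 2.5 = 26.25 → 26 sts.
Row gauge = 10/4 = 2.5 rows/in; 114 × 2.5 = 285.00 → 285 rows.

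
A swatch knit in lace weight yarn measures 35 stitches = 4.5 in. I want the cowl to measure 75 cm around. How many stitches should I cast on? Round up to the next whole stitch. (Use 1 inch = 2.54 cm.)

CO 230 sts.

75 cm = 29.53 in.
35 stitches / 4.5 in = 7.778 stitches per inch.
29.53 × 7.778 = 229.66 stitches.
Round up → 230.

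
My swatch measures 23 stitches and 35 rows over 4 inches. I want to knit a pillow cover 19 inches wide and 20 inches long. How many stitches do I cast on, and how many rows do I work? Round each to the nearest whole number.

Cast on 109 stitches and work 175 rows.

Stitch gauge = 23/4 = 5.75 sts/in; 19 × 5.75 = 109.25 → 109 sts.
Row gauge = 35/4 = 8.75 rows/in; 20 × 8.75 = 175.00 → 175 rows.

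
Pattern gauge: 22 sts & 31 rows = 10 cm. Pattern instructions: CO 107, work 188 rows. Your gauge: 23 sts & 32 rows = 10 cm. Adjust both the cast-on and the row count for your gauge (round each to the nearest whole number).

Stitches: 107 × 23/22 = 111.86 → 112.
Rows: 188 × 32/31 = 194.06 → 194.

Cast on 112 stitches; work 194 rows.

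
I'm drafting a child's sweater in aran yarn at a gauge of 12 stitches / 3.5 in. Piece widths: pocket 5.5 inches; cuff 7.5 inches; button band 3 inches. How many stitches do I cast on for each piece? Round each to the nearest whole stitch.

pocket 19; cuff 26; button band 10.

Rate = 12/3.5 = 3.429 sts per in.
pocket: 5.5 × 3.429 = 18.86 → 19.
cuff: 7.5 × 3.429 = 25.71 → 26.
button band: 3 × 3.429 = 10.29 → 10.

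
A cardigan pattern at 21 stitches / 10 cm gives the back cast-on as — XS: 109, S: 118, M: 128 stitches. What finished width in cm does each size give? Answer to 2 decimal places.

XS 51.90 cm; S 56.19 cm; M 60.95 cm.

21/10 = 2.1 sts per cm.
XS: 109 / 2.1 = 51.905 → 51.90 cm.
S: 118 / 2.1 = 56.190 → 56.19 cm.
M: 128 / 2.1 = 60.952 → 60.95 cm.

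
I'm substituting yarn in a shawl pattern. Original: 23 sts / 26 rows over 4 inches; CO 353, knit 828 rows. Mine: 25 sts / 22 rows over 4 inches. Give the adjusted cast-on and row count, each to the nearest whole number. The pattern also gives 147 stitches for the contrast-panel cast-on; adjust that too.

Stitches: 353 × 25/23 = 383.70 → 384.
Rows: 828 × 22/26 = 700.62 → 701.
contrast-panel cast-on: 147 × 25/23 = 159.78 → 160.

Cast on 384 stitches; work 701 rows; contrast-panel cast-on 160 stitches.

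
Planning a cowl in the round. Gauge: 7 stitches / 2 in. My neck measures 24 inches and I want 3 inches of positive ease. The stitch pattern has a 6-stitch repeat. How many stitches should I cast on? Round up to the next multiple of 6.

Finished = 24 + 3 = 27 inches.
7 / 2 = 3.5 sts/in.
27 × 3.5 = 94.50 sts.
Next multiple of 6: 96.

96 stitches.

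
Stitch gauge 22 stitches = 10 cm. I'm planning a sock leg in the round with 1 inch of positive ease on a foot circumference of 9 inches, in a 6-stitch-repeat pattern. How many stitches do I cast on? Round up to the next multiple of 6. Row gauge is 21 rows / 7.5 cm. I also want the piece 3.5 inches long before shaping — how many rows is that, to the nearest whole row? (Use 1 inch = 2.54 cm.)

Cast on 60 stitches; work 25 rows.

Finished = 9 + 1 = 10 inches.
10 inches × 2.54 = 25.40 cm.
22/10 = 2.2 sts per cm; 25.40 × 2.2 = 55.88 sts.
Next multiple of 6 → 60.
3.5 inches = 8.89 cm; × 2.8 = 24.89 → 25 rows.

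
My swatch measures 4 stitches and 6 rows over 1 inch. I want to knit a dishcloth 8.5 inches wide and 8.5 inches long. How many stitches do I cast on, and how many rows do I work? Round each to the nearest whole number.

Cast on 34 stitches and work 51 rows.

Stitch gauge = 4/1 = 4 sts/in; 8.5 × 4 = 34.00 → 34 sts.
Row gauge = 6/1 = 6 rows/in; 8.5 × 6 = 51.00 → 51 rows.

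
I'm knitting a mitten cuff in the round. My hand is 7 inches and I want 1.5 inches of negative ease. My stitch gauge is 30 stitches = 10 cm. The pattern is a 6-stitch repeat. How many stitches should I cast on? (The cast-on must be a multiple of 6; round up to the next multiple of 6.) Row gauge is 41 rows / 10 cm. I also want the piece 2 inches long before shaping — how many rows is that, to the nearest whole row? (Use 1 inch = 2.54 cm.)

Finished = 7 − 1.5 = 5.5 inches.
5.5 inches × 2.54 = 13.97 cm.
30/10 = 3 sts per cm; 13.97 × 3 = 41.91 sts.
Next multiple of 6 → 42.
2 inches = 5.08 cm; × 4.1 = 20.83 → 21 rows.

Cast on 42 stitches; work 21 rows.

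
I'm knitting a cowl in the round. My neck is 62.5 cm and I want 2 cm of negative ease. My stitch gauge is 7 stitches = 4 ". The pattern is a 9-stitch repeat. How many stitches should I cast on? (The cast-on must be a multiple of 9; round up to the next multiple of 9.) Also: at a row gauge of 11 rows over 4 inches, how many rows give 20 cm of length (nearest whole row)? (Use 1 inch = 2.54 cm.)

Finished = 62.5 − 2 = 60.5 cm.
60.5 cm × 1/2.54 = 23.82 inches.
7/4 = 1.75 sts per in; 23.82 × 1.75 = 41.68 sts.
Next multiple of 9 → 45.
20 cm = 7.87 inches; × 2.75 = 21.65 → 22 rows.

Cast on 45 stitches; work 22 rows.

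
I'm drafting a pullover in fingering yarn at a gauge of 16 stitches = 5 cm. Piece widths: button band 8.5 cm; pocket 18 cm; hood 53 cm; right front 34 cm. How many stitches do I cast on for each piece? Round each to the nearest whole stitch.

button band 27; pocket 58; hood 170; right front 109.

Rate = 16/5 = 3.2 sts per cm.
button band: 8.5 × 3.2 = 27.20 → 27.
pocket: 18 × 3.2 = 57.60 → 58.
hood: 53 × 3.2 = 169.60 → 170.
right front: 34 × 3.2 = 108.80 → 109.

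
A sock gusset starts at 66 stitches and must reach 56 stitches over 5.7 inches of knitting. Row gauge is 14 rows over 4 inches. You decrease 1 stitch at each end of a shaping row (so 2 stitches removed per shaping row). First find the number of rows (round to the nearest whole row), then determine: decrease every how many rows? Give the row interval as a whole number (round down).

Rows = 5.7 × 3.5 = 19.9 → 20 rows.
Stitches to remove: 10 → 5 shaping rows (at 2 st each).
20 / 5 = 4.00 → every 4 rows.

Decrease every 4th row.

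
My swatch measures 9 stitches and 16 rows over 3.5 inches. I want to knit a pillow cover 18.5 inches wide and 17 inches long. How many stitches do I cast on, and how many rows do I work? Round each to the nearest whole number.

Cast on 48 stitches and work 78 rows.

Stitch gauge = 9/3.5 = 2.571 sts/in; 18.5 × 2.571 = 47.57 → 48 sts.
Row gauge = 16/3.5 = 4.571 rows/in; 17 × 4.571 = 77.71 → 78 rows.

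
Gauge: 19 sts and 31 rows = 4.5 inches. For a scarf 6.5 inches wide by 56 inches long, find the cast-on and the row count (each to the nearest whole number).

Cast on 27 stitches and work 386 rows.

Stitch gauge = 19/4.5 = 4.222 sts/in; 6.5 × 4.222 = 27.44 → 27 sts.
Row gauge = 31/4.5 = 6.889 rows/in; 56 × 6.889 = 385.78 → 386 rows.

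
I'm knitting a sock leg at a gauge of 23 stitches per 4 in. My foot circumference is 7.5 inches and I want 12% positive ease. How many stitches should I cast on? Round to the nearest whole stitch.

Finished = 7.5 × 1.12 = 8.40 in.
23 / 4 = 5.75 sts per inch.
8.40 × 5.75 = 48.30 sts.
→ 48 sts.

CO 48 sts.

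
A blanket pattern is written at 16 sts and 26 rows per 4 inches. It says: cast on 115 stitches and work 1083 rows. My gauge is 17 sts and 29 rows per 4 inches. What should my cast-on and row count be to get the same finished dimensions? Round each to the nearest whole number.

Stitches: 115 × 17/16 = 122.19 → 122.
Rows: 1083 × 29/26 = 1207.96 → 1208.

Cast on 122 stitches; work 1208 rows.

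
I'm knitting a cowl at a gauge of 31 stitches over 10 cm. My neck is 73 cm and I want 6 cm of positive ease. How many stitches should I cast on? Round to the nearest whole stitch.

Finished = 73 + 6 = 79 cm.
31 / 10 = 3.1 sts per cm.
79.00 × 3.1 = 244.90 sts.
→ 245 sts.

Cast on 245 stitches.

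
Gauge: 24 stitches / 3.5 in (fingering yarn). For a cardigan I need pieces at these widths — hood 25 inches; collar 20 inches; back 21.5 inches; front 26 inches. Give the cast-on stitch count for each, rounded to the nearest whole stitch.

Rate = 24/3.5 = 6.857 sts per in.
hood: 25 × 6.857 = 171.43 → 171.
collar: 20 × 6.857 = 137.14 → 137.
back: 21.5 × 6.857 = 147.43 → 147.
front: 26 × 6.857 = 178.29 → 178.

hood 171; collar 137; back 147; front 178.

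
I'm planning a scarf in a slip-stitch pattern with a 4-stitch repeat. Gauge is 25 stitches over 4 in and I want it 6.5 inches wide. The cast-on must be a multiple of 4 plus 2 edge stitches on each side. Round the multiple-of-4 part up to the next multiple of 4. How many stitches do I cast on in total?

25 / 4 = 6.25 sts per inch.
6.5 × 6.25 = 40.62 sts.
Less 4 edge sts → 36.62 for the repeat.
Next multiple of 4: 40.
Add back 4 edge sts → 44.

CO 44 sts.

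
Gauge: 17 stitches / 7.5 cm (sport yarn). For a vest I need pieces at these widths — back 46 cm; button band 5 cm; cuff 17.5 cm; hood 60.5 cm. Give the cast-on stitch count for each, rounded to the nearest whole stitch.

Rate = 17/7.5 = 2.267 sts per cm.
back: 46 × 2.267 = 104.27 → 104.
button band: 5 × 2.267 = 11.33 → 11.
cuff: 17.5 × 2.267 = 39.67 → 40.
hood: 60.5 × 2.267 = 137.13 → 137.

back 104; button band 11; cuff 40; hood 137.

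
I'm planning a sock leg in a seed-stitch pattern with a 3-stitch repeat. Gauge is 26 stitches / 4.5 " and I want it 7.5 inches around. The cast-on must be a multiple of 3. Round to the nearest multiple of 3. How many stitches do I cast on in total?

26 / 4.5 = 5.778 sts per inch.
7.5 × 5.778 = 43.33 sts.
Nearest multiple of 3: 42.

CO 42 sts.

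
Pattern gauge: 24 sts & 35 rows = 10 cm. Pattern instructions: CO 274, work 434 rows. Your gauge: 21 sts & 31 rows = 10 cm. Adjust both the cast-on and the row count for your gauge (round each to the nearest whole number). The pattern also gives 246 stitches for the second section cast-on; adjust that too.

Stitches: 274 × 21/24 = 239.75 → 240.
Rows: 434 × 31/35 = 384.40 → 384.
second section cast-on: 246 × 21/24 = 215.25 → 215.

Cast on 240 stitches; work 384 rows; second section cast-on 215 stitches.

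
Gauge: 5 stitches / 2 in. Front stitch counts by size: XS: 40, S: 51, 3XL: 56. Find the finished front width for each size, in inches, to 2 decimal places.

5/2 = 2.5 sts per in.
XS: 40 / 2.5 = 16.000 → 16.00 in.
S: 51 / 2.5 = 20.400 → 20.40 in.
3XL: 56 / 2.5 = 22.400 → 22.40 in.

XS 16.00 inches; S 20.40 inches; 3XL 22.40 inches.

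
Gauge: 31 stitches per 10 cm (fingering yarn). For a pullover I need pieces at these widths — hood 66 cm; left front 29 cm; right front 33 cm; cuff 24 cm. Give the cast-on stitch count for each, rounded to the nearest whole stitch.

hood 205; left front 90; right front 102; cuff 74.

Rate = 31/10 = 3.1 sts per cm.
hood: 66 × 3.1 = 204.60 → 205.
left front: 29 × 3.1 = 89.90 → 90.
right front: 33 × 3.1 = 102.30 → 102.
cuff: 24 × 3.1 = 74.40 → 74.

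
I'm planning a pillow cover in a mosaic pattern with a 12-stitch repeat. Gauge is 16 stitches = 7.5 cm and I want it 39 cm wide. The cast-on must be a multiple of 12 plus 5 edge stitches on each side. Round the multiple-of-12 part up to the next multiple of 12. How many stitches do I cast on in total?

Cast on 94 stitches.

16 / 7.5 = 2.133 sts per cm.
39 × 2.133 = 83.20 sts.
Less 10 edge sts → 73.20 for the repeat.
Next multiple of 12: 84.
Add back 10 edge sts → 94.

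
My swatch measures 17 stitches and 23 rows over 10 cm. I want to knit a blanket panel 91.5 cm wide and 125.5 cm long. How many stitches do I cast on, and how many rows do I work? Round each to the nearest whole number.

Cast on 156 stitches and work 289 rows.

Stitch gauge = 17/10 = 1.7 sts/cm; 91.5 × 1.7 = 155.55 → 156 sts.
Row gauge = 23/10 = 2.3 rows/cm; 125.5 × 2.3 = 288.65 → 289 rows.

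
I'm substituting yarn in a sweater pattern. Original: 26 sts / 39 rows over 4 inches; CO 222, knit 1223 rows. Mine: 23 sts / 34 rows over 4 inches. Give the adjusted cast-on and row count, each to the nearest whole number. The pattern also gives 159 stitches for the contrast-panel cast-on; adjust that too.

Stitches: 222 × 23/26 = 196.38 → 196.
Rows: 1223 × 34/39 = 1066.21 → 1066.
contrast-panel cast-on: 159 × 23/26 = 140.65 → 141.

Cast on 196 stitches; work 1066 rows; contrast-panel cast-on 141 stitches.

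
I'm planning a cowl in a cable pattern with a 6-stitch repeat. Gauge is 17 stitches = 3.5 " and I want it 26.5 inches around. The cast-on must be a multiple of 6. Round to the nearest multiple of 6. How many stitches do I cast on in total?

Cast on 126 stitches.

17 / 3.5 = 4.857 sts per inch.
26.5 × 4.857 = 128.71 sts.
Nearest multiple of 6: 126.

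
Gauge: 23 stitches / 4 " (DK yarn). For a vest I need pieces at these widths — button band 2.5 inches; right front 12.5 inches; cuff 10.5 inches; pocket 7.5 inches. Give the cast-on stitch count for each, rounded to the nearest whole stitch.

Rate = 23/4 = 5.75 sts per in.
button band: 2.5 × 5.75 = 14.38 → 14.
right front: 12.5 × 5.75 = 71.88 → 72.
cuff: 10.5 × 5.75 = 60.38 → 60.
pocket: 7.5 × 5.75 = 43.12 → 43.

button band 14; right front 72; cuff 60; pocket 43.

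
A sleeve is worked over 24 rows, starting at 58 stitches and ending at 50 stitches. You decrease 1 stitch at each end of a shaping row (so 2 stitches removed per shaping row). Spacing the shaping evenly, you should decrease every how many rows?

Stitches to remove: |50 − 58| = 8.
Shaping rows needed: 8 / 2 = 4.
24 rows / 4 = every 6 rows.

Decrease every 6th row.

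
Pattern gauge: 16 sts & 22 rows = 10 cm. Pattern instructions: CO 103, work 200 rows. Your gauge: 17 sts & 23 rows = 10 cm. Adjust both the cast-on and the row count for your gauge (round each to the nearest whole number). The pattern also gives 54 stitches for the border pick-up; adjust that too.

Stitches: 103 × 17/16 = 109.44 → 109.
Rows: 200 × 23/22 = 209.09 → 209.
border pick-up: 54 × 17/16 = 57.38 → 57.

Cast on 109 stitches; work 209 rows; border pick-up 57 stitches.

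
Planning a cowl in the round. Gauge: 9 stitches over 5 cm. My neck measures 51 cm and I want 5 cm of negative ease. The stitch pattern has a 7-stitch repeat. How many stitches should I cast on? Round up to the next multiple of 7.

84 stitches.

Finished = 51 − 5 = 46 cm.
9 / 5 = 1.8 sts/cm.
46 × 1.8 = 82.80 sts.
Next multiple of 7: 84.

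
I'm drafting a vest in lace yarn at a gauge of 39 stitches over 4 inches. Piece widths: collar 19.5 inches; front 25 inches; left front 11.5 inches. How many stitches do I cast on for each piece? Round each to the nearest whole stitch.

Rate = 39/4 = 9.75 sts per in.
collar: 19.5 × 9.75 = 190.12 → 190.
front: 25 × 9.75 = 243.75 → 244.
left front: 11.5 × 9.75 = 112.12 → 112.

collar 190; front 244; left front 112.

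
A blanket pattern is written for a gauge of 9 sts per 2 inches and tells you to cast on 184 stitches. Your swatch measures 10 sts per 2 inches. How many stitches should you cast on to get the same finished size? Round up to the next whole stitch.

Cast on 205 stitches.

Scale factor = 10 / 9 = 1.111.
184 × 10 / 9 = 204.44 sts.
→ 205 sts.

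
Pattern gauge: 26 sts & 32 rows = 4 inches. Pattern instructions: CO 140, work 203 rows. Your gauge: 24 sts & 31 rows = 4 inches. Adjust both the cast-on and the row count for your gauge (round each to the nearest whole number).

Stitches: 140 × 24/26 = 129.23 → 129.
Rows: 203 × 31/32 = 196.66 → 197.

Cast on 129 stitches; work 197 rows.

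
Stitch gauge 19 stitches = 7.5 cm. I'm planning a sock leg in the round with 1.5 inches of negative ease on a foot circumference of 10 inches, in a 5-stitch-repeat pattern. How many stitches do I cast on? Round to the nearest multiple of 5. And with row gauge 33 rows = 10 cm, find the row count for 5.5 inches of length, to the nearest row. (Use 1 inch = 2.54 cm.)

Finished = 10 − 1.5 = 8.5 inches.
8.5 inches × 2.54 = 21.59 cm.
19/7.5 = 2.533 sts per cm; 21.59 × 2.533 = 54.69 sts.
Nearest multiple of 5 → 55.
5.5 inches = 13.97 cm; × 3.3 = 46.10 → 46 rows.

Cast on 55 stitches; work 46 rows.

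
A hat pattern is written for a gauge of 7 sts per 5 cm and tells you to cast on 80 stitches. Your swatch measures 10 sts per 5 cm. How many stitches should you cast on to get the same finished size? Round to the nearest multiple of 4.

Scale factor = 10 / 7 = 1.429.
80 × 10 / 7 = 114.29 sts.
→ 116 sts.

CO 116 sts.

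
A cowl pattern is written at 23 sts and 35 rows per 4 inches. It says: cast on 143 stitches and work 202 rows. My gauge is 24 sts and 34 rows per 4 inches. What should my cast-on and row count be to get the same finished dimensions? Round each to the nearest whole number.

Stitches: 143 × 24/23 = 149.22 → 149.
Rows: 202 × 34/35 = 196.23 → 196.

Cast on 149 stitches; work 196 rows.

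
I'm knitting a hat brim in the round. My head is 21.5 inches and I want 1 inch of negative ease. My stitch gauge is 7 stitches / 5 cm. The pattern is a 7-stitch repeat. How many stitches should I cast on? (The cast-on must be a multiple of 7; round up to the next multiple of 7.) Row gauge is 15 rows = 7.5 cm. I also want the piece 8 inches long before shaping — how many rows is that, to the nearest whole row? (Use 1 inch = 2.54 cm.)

Finished = 21.5 − 1 = 20.5 inches.
20.5 inches × 2.54 = 52.07 cm.
7/5 = 1.4 sts per cm; 52.07 × 1.4 = 72.90 sts.
Next multiple of 7 → 77.
8 inches = 20.32 cm; × 2 = 40.64 → 41 rows.

Cast on 77 stitches; work 41 rows.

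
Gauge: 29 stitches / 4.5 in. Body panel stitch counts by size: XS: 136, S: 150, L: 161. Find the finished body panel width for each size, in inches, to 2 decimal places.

XS 21.10 inches; S 23.28 inches; L 24.98 inches.

29/4.5 = 6.444 sts per in.
XS: 136 / 6.444 = 21.103 → 21.10 in.
S: 150 / 6.444 = 23.276 → 23.28 in.
L: 161 / 6.444 = 24.983 → 24.98 in.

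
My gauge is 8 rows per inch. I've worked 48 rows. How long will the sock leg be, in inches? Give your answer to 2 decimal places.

6.00 inches.

8 rows / 1 inch = 8 rows per inch.
48 / 8 = 6.000 inches.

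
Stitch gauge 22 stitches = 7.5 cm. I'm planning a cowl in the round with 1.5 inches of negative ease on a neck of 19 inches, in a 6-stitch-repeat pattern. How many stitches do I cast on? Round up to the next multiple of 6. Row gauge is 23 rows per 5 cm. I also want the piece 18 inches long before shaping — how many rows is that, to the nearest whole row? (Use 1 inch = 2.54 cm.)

Finished = 19 − 1.5 = 17.5 inches.
17.5 inches × 2.54 = 44.45 cm.
22/7.5 = 2.933 sts per cm; 44.45 × 2.933 = 130.39 sts.
Next multiple of 6 → 132.
18 inches = 45.72 cm; × 4.6 = 210.31 → 210 rows.

Cast on 132 stitches; work 210 rows.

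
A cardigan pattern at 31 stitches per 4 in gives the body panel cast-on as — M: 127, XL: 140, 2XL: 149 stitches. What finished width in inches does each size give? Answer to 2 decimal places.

31/4 = 7.75 sts per in.
M: 127 / 7.75 = 16.387 → 16.39 in.
XL: 140 / 7.75 = 18.065 → 18.06 in.
2XL: 149 / 7.75 = 19.226 → 19.23 in.

M 16.39 inches; XL 18.06 inches; 2XL 19.23 inches.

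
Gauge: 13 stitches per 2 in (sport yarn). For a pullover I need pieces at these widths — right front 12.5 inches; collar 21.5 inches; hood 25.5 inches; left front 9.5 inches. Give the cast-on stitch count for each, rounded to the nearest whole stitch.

Rate = 13/2 = 6.5 sts per in.
right front: 12.5 × 6.5 = 81.25 → 81.
collar: 21.5 × 6.5 = 139.75 → 140.
hood: 25.5 × 6.5 = 165.75 → 166.
left front: 9.5 × 6.5 = 61.75 → 62.

right front 81; collar 140; hood 166; left front 62.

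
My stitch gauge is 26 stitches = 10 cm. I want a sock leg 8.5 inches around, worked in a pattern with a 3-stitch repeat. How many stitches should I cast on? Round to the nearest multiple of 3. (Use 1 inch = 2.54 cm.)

Cast on 57 stitches.

8.5 in = 8.5 × 2.54 = 21.59 cm.
26 / 10 = 2.6 sts/cm.
21.59 × 2.6 = 56.13 sts.
→ 57.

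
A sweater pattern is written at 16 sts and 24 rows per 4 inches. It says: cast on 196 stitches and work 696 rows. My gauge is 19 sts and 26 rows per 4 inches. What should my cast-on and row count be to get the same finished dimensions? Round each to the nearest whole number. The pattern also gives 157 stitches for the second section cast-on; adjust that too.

Cast on 233 stitches; work 754 rows; second section cast-on 186 stitches.

Stitches: 196 × 19/16 = 232.75 → 233.
Rows: 696 × 26/24 = 754.00 → 754.
second section cast-on: 157 × 19/16 = 186.44 → 186.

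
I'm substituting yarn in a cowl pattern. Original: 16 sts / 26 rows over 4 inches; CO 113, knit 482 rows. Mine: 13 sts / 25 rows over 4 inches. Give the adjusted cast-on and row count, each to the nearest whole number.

Stitches: 113 × 13/16 = 91.81 → 92.
Rows: 482 × 25/26 = 463.46 → 463.

Cast on 92 stitches; work 463 rows.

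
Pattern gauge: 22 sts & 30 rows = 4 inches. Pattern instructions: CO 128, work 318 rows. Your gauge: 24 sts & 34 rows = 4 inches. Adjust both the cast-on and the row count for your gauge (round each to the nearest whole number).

Cast on 140 stitches; work 360 rows.

Stitches: 128 × 24/22 = 139.64 → 140.
Rows: 318 × 34/30 = 360.40 → 360.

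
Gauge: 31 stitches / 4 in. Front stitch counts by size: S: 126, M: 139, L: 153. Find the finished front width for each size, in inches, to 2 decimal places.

S 16.26 inches; M 17.94 inches; L 19.74 inches.

31/4 = 7.75 sts per in.
S: 126 / 7.75 = 16.258 → 16.26 in.
M: 139 / 7.75 = 17.935 → 17.94 in.
L: 153 / 7.75 = 19.742 → 19.74 in.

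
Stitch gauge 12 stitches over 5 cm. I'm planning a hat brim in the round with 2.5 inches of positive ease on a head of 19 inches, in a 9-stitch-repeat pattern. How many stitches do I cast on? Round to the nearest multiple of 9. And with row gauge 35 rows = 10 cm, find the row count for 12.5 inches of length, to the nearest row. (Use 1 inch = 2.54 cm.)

Finished = 19 + 2.5 = 21.5 inches.
21.5 inches × 2.54 = 54.61 cm.
12/5 = 2.4 sts per cm; 54.61 × 2.4 = 131.06 sts.
Nearest multiple of 9 → 135.
12.5 inches = 31.75 cm; × 3.5 = 111.12 → 111 rows.

Cast on 135 stitches; work 111 rows.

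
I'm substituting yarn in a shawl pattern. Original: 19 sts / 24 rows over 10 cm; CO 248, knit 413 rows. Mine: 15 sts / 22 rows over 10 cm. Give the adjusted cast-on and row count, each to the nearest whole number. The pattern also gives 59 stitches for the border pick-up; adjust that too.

Stitches: 248 × 15/19 = 195.79 → 196.
Rows: 413 × 22/24 = 378.58 → 379.
border pick-up: 59 × 15/19 = 46.58 → 47.

Cast on 196 stitches; work 379 rows; border pick-up 47 stitches.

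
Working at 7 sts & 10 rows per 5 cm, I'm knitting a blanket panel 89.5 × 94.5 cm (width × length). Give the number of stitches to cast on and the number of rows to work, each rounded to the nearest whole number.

Cast on 125 stitches and work 189 rows.

Stitch gauge = 7/5 = 1.4 sts/cm; 89.5 × 1.4 = 125.30 → 125 sts.
Row gauge = 10/5 = 2 rows/cm; 94.5 × 2 = 189.00 → 189 rows.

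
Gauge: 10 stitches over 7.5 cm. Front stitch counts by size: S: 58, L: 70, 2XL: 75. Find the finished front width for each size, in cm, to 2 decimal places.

10/7.5 = 1.333 sts per cm.
S: 58 / 1.333 = 43.500 → 43.50 cm.
L: 70 / 1.333 = 52.500 → 52.50 cm.
2XL: 75 / 1.333 = 56.250 → 56.25 cm.

S 43.50 cm; L 52.50 cm; 2XL 56.25 cm.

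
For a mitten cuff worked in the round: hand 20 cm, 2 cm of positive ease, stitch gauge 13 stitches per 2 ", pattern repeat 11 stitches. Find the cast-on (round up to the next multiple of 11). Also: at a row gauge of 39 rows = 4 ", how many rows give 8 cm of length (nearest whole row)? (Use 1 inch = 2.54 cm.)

Finished = 20 + 2 = 22 cm.
22 cm × 1/2.54 = 8.66 inches.
13/2 = 6.5 sts per in; 8.66 × 6.5 = 56.30 sts.
Next multiple of 11 → 66.
8 cm = 3.15 inches; × 9.75 = 30.71 → 31 rows.

Cast on 66 stitches; work 31 rows.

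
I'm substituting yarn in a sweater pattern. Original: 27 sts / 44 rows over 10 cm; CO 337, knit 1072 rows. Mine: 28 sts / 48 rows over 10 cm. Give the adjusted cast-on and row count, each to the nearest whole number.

Stitches: 337 × 28/27 = 349.48 → 349.
Rows: 1072 × 48/44 = 1169.45 → 1169.

Cast on 349 stitches; work 1169 rows.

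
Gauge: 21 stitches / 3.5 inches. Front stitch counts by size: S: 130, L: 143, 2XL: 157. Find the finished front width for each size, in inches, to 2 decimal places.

21/3.5 = 6 sts per in.
S: 130 / 6 = 21.667 → 21.67 in.
L: 143 / 6 = 23.833 → 23.83 in.
2XL: 157 / 6 = 26.167 → 26.17 in.

S 21.67 inches; L 23.83 inches; 2XL 26.17 inches.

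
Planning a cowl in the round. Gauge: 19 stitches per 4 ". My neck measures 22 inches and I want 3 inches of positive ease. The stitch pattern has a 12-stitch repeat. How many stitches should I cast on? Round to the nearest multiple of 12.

Cast on 120 stitches.

Finished = 22 + 3 = 25 inches.
19 / 4 = 4.75 sts/in.
25 × 4.75 = 118.75 sts.
Nearest multiple of 12: 120.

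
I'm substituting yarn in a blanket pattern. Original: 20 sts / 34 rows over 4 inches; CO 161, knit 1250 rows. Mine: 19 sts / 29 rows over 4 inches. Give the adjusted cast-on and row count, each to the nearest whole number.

Stitches: 161 × 19/20 = 152.95 → 153.
Rows: 1250 × 29/34 = 1066.18 → 1066.

Cast on 153 stitches; work 1066 rows.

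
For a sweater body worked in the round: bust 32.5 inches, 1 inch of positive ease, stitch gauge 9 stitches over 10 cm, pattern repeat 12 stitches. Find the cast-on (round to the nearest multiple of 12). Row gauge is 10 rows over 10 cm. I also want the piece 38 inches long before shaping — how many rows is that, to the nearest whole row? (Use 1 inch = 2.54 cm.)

Cast on 72 stitches; work 97 rows.

Finished = 32.5 + 1 = 33.5 inches.
33.5 inches × 2.54 = 85.09 cm.
9/10 = 0.9 sts per cm; 85.09 × 0.9 = 76.58 sts.
Nearest multiple of 12 → 72.
38 inches = 96.52 cm; × 1 = 96.52 → 97 rows.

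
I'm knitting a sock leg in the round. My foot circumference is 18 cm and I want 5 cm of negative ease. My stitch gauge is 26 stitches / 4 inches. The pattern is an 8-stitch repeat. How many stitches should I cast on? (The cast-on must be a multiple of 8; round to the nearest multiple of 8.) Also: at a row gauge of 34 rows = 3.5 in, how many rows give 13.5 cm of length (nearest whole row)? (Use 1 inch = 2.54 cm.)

Finished = 18 − 5 = 13 cm.
13 cm × 1/2.54 = 5.12 inches.
26/4 = 6.5 sts per in; 5.12 × 6.5 = 33.27 sts.
Nearest multiple of 8 → 32.
13.5 cm = 5.31 inches; × 9.714 = 51.63 → 52 rows.

Cast on 32 stitches; work 52 rows.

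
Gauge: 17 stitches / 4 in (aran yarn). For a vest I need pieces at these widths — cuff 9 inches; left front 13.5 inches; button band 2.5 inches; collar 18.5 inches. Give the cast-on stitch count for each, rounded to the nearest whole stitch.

Rate = 17/4 = 4.25 sts per in.
cuff: 9 × 4.25 = 38.25 → 38.
left front: 13.5 × 4.25 = 57.38 → 57.
button band: 2.5 × 4.25 = 10.62 → 11.
collar: 18.5 × 4.25 = 78.62 → 79.

cuff 38; left front 57; button band 11; collar 79.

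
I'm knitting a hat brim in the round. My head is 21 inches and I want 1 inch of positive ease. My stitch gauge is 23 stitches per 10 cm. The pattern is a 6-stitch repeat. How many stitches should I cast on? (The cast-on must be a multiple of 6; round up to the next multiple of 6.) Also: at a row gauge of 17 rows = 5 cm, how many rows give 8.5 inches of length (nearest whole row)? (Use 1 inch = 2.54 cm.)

Cast on 132 stitches; work 73 rows.

Finished = 21 + 1 = 22 inches.
22 inches × 2.54 = 55.88 cm.
23/10 = 2.3 sts per cm; 55.88 × 2.3 = 128.52 sts.
Next multiple of 6 → 132.
8.5 inches = 21.59 cm; × 3.4 = 73.41 → 73 rows.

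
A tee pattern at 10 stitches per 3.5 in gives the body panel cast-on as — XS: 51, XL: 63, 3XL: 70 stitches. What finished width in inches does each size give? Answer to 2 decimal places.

XS 17.85 inches; XL 22.05 inches; 3XL 24.50 inches.

10/3.5 = 2.857 sts per in.
XS: 51 / 2.857 = 17.850 → 17.85 in.
XL: 63 / 2.857 = 22.050 → 22.05 in.
3XL: 70 / 2.857 = 24.500 → 24.50 in.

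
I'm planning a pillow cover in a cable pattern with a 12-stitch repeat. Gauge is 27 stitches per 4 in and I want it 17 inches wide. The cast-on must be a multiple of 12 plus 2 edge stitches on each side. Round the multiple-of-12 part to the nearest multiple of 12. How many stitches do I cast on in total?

Cast on 112 stitches.

27 / 4 = 6.75 sts per inch.
17 × 6.75 = 114.75 sts.
Less 4 edge sts → 110.75 for the repeat.
Nearest multiple of 12: 108.
Add back 4 edge sts → 112.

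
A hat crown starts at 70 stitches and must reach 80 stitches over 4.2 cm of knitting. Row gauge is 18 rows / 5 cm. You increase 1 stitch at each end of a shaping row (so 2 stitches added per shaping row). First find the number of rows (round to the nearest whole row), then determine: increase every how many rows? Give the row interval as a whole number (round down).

Rows = 4.2 × 3.6 = 15.1 → 15 rows.
Stitches to add: 10 → 5 shaping rows (at 2 st each).
15 / 5 = 3.00 → every 3 rows.

Increase every 3rd row.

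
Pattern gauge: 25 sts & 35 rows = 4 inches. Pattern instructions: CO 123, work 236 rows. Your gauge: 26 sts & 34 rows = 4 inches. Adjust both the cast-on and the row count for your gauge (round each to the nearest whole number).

Cast on 128 stitches; work 229 rows.

Stitches: 123 × 26/25 = 127.92 → 128.
Rows: 236 × 34/35 = 229.26 → 229.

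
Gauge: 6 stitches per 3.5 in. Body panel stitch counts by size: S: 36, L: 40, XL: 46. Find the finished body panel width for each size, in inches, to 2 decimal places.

S 21.00 inches; L 23.33 inches; XL 26.83 inches.

6/3.5 = 1.714 sts per in.
S: 36 / 1.714 = 21.000 → 21.00 in.
L: 40 / 1.714 = 23.333 → 23.33 in.
XL: 46 / 1.714 = 26.833 → 26.83 in.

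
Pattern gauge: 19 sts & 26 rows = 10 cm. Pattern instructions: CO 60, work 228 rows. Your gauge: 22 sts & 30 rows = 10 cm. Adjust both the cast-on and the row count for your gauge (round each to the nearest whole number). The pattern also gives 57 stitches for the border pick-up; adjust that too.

Cast on 69 stitches; work 263 rows; border pick-up 66 stitches.

Stitches: 60 × 22/19 = 69.47 → 69.
Rows: 228 × 30/26 = 263.08 → 263.
border pick-up: 57 × 22/19 = 66.00 → 66.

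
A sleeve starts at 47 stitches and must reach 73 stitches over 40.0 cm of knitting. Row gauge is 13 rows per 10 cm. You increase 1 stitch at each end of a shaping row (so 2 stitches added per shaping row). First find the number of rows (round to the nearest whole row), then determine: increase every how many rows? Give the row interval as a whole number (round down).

Rows = 40.0 × 1.3 = 52.0 → 52 rows.
Stitches to add: 26 → 13 shaping rows (at 2 st each).
52 / 13 = 4.00 → every 4 rows.

Increase every 4th row.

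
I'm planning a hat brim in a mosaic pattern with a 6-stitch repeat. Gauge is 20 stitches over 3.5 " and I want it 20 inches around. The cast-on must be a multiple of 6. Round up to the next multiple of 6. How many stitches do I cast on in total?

20 / 3.5 = 5.714 sts per inch.
20 × 5.714 = 114.29 sts.
Next multiple of 6: 120.

CO 120 sts.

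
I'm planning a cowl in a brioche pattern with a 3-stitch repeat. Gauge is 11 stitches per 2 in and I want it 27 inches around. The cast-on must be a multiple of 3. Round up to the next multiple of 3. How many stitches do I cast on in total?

CO 150 sts.

11 / 2 = 5.5 sts per inch.
27 × 5.5 = 148.50 sts.
Next multiple of 3: 150.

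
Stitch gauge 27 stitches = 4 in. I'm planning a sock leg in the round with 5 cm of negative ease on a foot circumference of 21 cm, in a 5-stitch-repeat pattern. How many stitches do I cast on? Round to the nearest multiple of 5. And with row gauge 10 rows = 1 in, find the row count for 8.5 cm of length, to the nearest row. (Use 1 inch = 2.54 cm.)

Cast on 45 stitches; work 33 rows.

Finished = 21 − 5 = 16 cm.
16 cm × 1/2.54 = 6.30 inches.
27/4 = 6.75 sts per in; 6.30 × 6.75 = 42.52 sts.
Nearest multiple of 5 → 45.
8.5 cm = 3.35 inches; × 10 = 33.46 → 33 rows.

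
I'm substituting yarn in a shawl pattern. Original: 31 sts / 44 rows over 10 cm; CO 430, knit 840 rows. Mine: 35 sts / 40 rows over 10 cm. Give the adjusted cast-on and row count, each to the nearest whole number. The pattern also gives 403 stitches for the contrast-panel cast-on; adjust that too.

Stitches: 430 × 35/31 = 485.48 → 485.
Rows: 840 × 40/44 = 763.64 → 764.
contrast-panel cast-on: 403 × 35/31 = 455.00 → 455.

Cast on 485 stitches; work 764 rows; contrast-panel cast-on 455 stitches.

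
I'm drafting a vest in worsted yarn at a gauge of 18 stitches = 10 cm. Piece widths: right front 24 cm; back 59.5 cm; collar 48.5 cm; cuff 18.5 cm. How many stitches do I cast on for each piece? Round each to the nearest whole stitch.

Rate = 18/10 = 1.8 sts per cm.
right front: 24 × 1.8 = 43.20 → 43.
back: 59.5 × 1.8 = 107.10 → 107.
collar: 48.5 × 1.8 = 87.30 → 87.
cuff: 18.5 × 1.8 = 33.30 → 33.

right front 43; back 107; collar 87; cuff 33.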